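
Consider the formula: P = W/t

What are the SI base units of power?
Units of each symbol in P = W/t:
  W (work): kg·m²/s²
  t (time): s  → in the denominator, contributes 1/s

Multiplying the contributions: [kg·m²/s²] · [1/s]
Adding exponents of each base unit: kg: 1, m: 2, s: -3
SI base units of power: kg·m²/s³

Answer: kg·m²/s³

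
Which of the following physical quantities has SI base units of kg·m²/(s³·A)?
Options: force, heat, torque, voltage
Checking the SI base units of each option:
  force (F = ma): kg·m/s²  ✗
  heat (Q = mcΔT): kg·m²/s²  ✗
  torque (τ = Fr): kg·m²/s²  ✗
  voltage (V = IR): kg·m²/(s³·A)  ✓ matches

Only voltage has units kg·m²/(s³·A).

Answer: voltage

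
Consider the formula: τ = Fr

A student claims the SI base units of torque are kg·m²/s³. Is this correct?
Units of each symbol in τ = Fr:
  F (force): kg·m/s²
  r (lever arm): m

Multiplying the contributions: [kg·m/s²] · [m]
Adding exponents of each base unit: kg: 1, m: 2, s: -2
SI base units of torque: kg·m²/s²

The claimed units kg·m²/s³ (exponents kg: 1, m: 2, s: -3) do not match the derived units kg·m²/s² (exponents kg: 1, m: 2, s: -2), so the claim is incorrect.

Answer: No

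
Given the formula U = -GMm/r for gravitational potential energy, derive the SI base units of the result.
Units of each symbol in U = -GMm/r:
  G (gravitational constant): m³/(kg·s²)
  M (mass): kg
  m (mass): kg
  r (distance): m  → in the denominator, contributes 1/m
  The minus sign does not affect the units.

Multiplying the contributions: [m³/(kg·s²)] · [kg] · [kg] · [1/m]
Adding exponents of each base unit: kg: 1, m: 2, s: -2
SI base units of gravitational potential energy: kg·m²/s²

Answer: kg·m²/s²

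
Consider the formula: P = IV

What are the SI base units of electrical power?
Units of each symbol in P = IV:
  I (current): A
  V (voltage, in volts): kg·m²/(s³·A)

Multiplying the contributions: [A] · [kg·m²/(s³·A)]
Adding exponents of each base unit: kg: 1, m: 2, s: -3
SI base units of electrical power: kg·m²/s³

Answer: kg·m²/s³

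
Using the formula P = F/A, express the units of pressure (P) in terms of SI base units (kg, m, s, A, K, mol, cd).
Units of each symbol in P = F/A:
  F (force): kg·m/s²
  A (area): m²  → in the denominator, contributes 1/m²

Multiplying the contributions: [kg·m/s²] · [1/m²]
Adding exponents of each base unit: kg: 1, m: -1, s: -2
SI base units of pressure: kg/(m·s²)

Answer: kg/(m·s²)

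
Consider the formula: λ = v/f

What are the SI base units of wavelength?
Units of each symbol in λ = v/f:
  v (wave speed): m/s
  f (frequency): 1/s  → in the denominator, contributes s

Multiplying the contributions: [m/s] · [s]
Adding exponents of each base unit: m: 1
SI base units of wavelength: m

Answer: m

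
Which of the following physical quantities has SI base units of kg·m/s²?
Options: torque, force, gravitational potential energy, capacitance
Checking the SI base units of each option:
  torque (τ = Fr): kg·m²/s²  ✗
  force (F = ma): kg·m/s²  ✓ matches
  gravitational potential energy (U = -GMm/r): kg·m²/s²  ✗
  capacitance (C = Q/V): s⁴·A²/(kg·m²)  ✗

Only force has units kg·m/s².

Answer: force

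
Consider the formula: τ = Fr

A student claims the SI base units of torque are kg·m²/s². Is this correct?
Units of each symbol in τ = Fr:
  F (force): kg·m/s²
  r (lever arm): m

Multiplying the contributions: [kg·m/s²] · [m]
Adding exponents of each base unit: kg: 1, m: 2, s: -2
SI base units of torque: kg·m²/s²

The claimed units kg·m²/s² match the derived units, so the claim is correct.

Answer: Yes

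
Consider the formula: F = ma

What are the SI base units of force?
Units of each symbol in F = ma:
  m (mass): kg
  a (acceleration): m/s²

Multiplying the contributions: [kg] · [m/s²]
Adding exponents of each base unit: kg: 1, m: 1, s: -2
SI base units of force: kg·m/s²

Answer: kg·m/s²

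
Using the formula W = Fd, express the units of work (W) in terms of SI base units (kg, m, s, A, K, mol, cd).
Units of each symbol in W = Fd:
  F (force): kg·m/s²
  d (displacement): m

Multiplying the contributions: [kg·m/s²] · [m]
Adding exponents of each base unit: kg: 1, m: 2, s: -2
SI base units of work: kg·m²/s²

Answer: kg·m²/s²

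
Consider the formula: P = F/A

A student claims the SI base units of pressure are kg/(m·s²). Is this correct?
Units of each symbol in P = F/A:
  F (force): kg·m/s²
  A (area): m²  → in the denominator, contributes 1/m²

Multiplying the contributions: [kg·m/s²] · [1/m²]
Adding exponents of each base unit: kg: 1, m: -1, s: -2
SI base units of pressure: kg/(m·s²)

The claimed units kg/(m·s²) match the derived units, so the claim is correct.

Answer: Yes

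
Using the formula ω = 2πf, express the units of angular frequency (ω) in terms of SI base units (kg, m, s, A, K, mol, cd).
Units of each symbol in ω = 2πf:
  f (frequency): 1/s
  The factor 2π is dimensionless.

Multiplying the contributions: [1/s]
Adding exponents of each base unit: s: -1
SI base units of angular frequency: 1/s

Answer: 1/s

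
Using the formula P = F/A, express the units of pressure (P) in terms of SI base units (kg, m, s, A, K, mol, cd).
Units of each symbol in P = F/A:
  F (force): kg·m/s²
  A (area): m²  → in the denominator, contributes 1/m²

Multiplying the contributions: [kg·m/s²] · [1/m²]
Adding exponents of each base unit: kg: 1, m: -1, s: -2
SI base units of pressure: kg/(m·s²)

Answer: kg/(m·s²)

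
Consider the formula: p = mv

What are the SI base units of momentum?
Units of each symbol in p = mv:
  m (mass): kg
  v (velocity): m/s

Multiplying the contributions: [kg] · [m/s]
Adding exponents of each base unit: kg: 1, m: 1, s: -1
SI base units of momentum: kg·m/s

Answer: kg·m/s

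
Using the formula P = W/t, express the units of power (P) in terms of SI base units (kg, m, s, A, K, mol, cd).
Units of each symbol in P = W/t:
  W (work): kg·m²/s²
  t (time): s  → in the denominator, contributes 1/s

Multiplying the contributions: [kg·m²/s²] · [1/s]
Adding exponents of each base unit: kg: 1, m: 2, s: -3
SI base units of power: kg·m²/s³

Answer: kg·m²/s³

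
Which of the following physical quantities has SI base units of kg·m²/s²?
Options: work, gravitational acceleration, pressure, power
Checking the SI base units of each option:
  work (W = Fd): kg·m²/s²  ✓ matches
  gravitational acceleration (g = GM/r²): m/s²  ✗
  pressure (P = F/A): kg/(m·s²)  ✗
  power (P = W/t): kg·m²/s³  ✗

Only work has units kg·m²/s².

Answer: work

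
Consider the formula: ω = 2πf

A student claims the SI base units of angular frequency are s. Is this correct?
Units of each symbol in ω = 2πf:
  f (frequency): 1/s
  The factor 2π is dimensionless.

Multiplying the contributions: [1/s]
Adding exponents of each base unit: s: -1
SI base units of angular frequency: 1/s

The claimed units s (exponents s: 1) do not match the derived units 1/s (exponents s: -1), so the claim is incorrect.

Answer: No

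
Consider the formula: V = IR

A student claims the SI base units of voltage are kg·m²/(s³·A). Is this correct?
Units of each symbol in V = IR:
  I (current): A
  R (resistance, in ohms): kg·m²/(s³·A²)

Multiplying the contributions: [A] · [kg·m²/(s³·A²)]
Adding exponents of each base unit: kg: 1, m: 2, s: -3, A: -1
SI base units of voltage: kg·m²/(s³·A)

The claimed units kg·m²/(s³·A) match the derived units, so the claim is correct.

Answer: Yes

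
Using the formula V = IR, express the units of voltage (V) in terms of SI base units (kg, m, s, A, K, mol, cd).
Units of each symbol in V = IR:
  I (current): A
  R (resistance, in ohms): kg·m²/(s³·A²)

Multiplying the contributions: [A] · [kg·m²/(s³·A²)]
Adding exponents of each base unit: kg: 1, m: 2, s: -3, A: -1
SI base units of voltage: kg·m²/(s³·A)

Answer: kg·m²/(s³·A)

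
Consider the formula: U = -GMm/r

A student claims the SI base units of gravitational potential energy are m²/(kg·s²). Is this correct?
Units of each symbol in U = -GMm/r:
  G (gravitational constant): m³/(kg·s²)
  M (mass): kg
  m (mass): kg
  r (distance): m  → in the denominator, contributes 1/m
  The minus sign does not affect the units.

Multiplying the contributions: [m³/(kg·s²)] · [kg] · [kg] · [1/m]
Adding exponents of each base unit: kg: 1, m: 2, s: -2
SI base units of gravitational potential energy: kg·m²/s²

The claimed units m²/(kg·s²) (exponents kg: -1, m: 2, s: -2) do not match the derived units kg·m²/s² (exponents kg: 1, m: 2, s: -2), so the claim is incorrect.

Answer: No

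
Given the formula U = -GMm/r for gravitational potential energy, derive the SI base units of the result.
Units of each symbol in U = -GMm/r:
  G (gravitational constant): m³/(kg·s²)
  M (mass): kg
  m (mass): kg
  r (distance): m  → in the denominator, contributes 1/m
  The minus sign does not affect the units.

Multiplying the contributions: [m³/(kg·s²)] · [kg] · [kg] · [1/m]
Adding exponents of each base unit: kg: 1, m: 2, s: -2
SI base units of gravitational potential energy: kg·m²/s²

Answer: kg·m²/s²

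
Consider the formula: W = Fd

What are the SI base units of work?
Units of each symbol in W = Fd:
  F (force): kg·m/s²
  d (displacement): m

Multiplying the contributions: [kg·m/s²] · [m]
Adding exponents of each base unit: kg: 1, m: 2, s: -2
SI base units of work: kg·m²/s²

Answer: kg·m²/s²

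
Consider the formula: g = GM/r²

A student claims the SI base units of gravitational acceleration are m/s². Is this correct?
Units of each symbol in g = GM/r²:
  G (gravitational constant): m³/(kg·s²)
  M (mass): kg
  r (distance): m  → to the power 2 in the denominator, contributes 1/m²

Multiplying the contributions: [m³/(kg·s²)] · [kg] · [1/m²]
Adding exponents of each base unit: m: 1, s: -2
SI base units of gravitational acceleration: m/s²

The claimed units m/s² match the derived units, so the claim is correct.

Answer: Yes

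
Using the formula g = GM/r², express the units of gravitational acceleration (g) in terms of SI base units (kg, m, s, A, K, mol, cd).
Units of each symbol in g = GM/r²:
  G (gravitational constant): m³/(kg·s²)
  M (mass): kg
  r (distance): m  → to the power 2 in the denominator, contributes 1/m²

Multiplying the contributions: [m³/(kg·s²)] · [kg] · [1/m²]
Adding exponents of each base unit: m: 1, s: -2
SI base units of gravitational acceleration: m/s²

Answer: m/s²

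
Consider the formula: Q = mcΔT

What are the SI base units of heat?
Units of each symbol in Q = mcΔT:
  m (mass): kg
  c (specific heat capacity, in J/(kg·K)): m²/(s²·K)
  ΔT (temperature change): K

Multiplying the contributions: [kg] · [m²/(s²·K)] · [K]
Adding exponents of each base unit: kg: 1, m: 2, s: -2
SI base units of heat: kg·m²/s²

Answer: kg·m²/s²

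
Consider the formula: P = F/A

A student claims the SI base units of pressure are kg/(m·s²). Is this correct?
Units of each symbol in P = F/A:
  F (force): kg·m/s²
  A (area): m²  → in the denominator, contributes 1/m²

Multiplying the contributions: [kg·m/s²] · [1/m²]
Adding exponents of each base unit: kg: 1, m: -1, s: -2
SI base units of pressure: kg/(m·s²)

The claimed units kg/(m·s²) match the derived units, so the claim is correct.

Answer: Yes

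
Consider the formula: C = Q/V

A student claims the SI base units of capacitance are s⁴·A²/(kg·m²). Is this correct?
Units of each symbol in C = Q/V:
  Q (charge, in coulombs): s·A
  V (voltage, in volts): kg·m²/(s³·A)  → in the denominator, contributes s³·A/(kg·m²)

Multiplying the contributions: [s·A] · [s³·A/(kg·m²)]
Adding exponents of each base unit: kg: -1, m: -2, s: 4, A: 2
SI base units of capacitance: s⁴·A²/(kg·m²)

The claimed units s⁴·A²/(kg·m²) match the derived units, so the claim is correct.

Answer: Yes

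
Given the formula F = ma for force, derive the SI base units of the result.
Units of each symbol in F = ma:
  m (mass): kg
  a (acceleration): m/s²

Multiplying the contributions: [kg] · [m/s²]
Adding exponents of each base unit: kg: 1, m: 1, s: -2
SI base units of force: kg·m/s²

Answer: kg·m/s²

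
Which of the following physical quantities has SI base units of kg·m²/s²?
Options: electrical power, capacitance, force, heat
Checking the SI base units of each option:
  electrical power (P = IV): kg·m²/s³  ✗
  capacitance (C = Q/V): s⁴·A²/(kg·m²)  ✗
  force (F = ma): kg·m/s²  ✗
  heat (Q = mcΔT): kg·m²/s²  ✓ matches

Only heat has units kg·m²/s².

Answer: heat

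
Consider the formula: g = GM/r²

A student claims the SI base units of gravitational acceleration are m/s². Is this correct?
Units of each symbol in g = GM/r²:
  G (gravitational constant): m³/(kg·s²)
  M (mass): kg
  r (distance): m  → to the power 2 in the denominator, contributes 1/m²

Multiplying the contributions: [m³/(kg·s²)] · [kg] · [1/m²]
Adding exponents of each base unit: m: 1, s: -2
SI base units of gravitational acceleration: m/s²

The claimed units m/s² match the derived units, so the claim is correct.

Answer: Yes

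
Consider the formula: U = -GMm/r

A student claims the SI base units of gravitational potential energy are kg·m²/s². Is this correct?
Units of each symbol in U = -GMm/r:
  G (gravitational constant): m³/(kg·s²)
  M (mass): kg
  m (mass): kg
  r (distance): m  → in the denominator, contributes 1/m
  The minus sign does not affect the units.

Multiplying the contributions: [m³/(kg·s²)] · [kg] · [kg] · [1/m]
Adding exponents of each base unit: kg: 1, m: 2, s: -2
SI base units of gravitational potential energy: kg·m²/s²

The claimed units kg·m²/s² match the derived units, so the claim is correct.

Answer: Yes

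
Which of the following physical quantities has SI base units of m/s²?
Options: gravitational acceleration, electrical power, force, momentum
Checking the SI base units of each option:
  gravitational acceleration (g = GM/r²): m/s²  ✓ matches
  electrical power (P = IV): kg·m²/s³  ✗
  force (F = ma): kg·m/s²  ✗
  momentum (p = mv): kg·m/s  ✗

Only gravitational acceleration has units m/s².

Answer: gravitational acceleration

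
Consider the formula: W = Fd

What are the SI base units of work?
Units of each symbol in W = Fd:
  F (force): kg·m/s²
  d (displacement): m

Multiplying the contributions: [kg·m/s²] · [m]
Adding exponents of each base unit: kg: 1, m: 2, s: -2
SI base units of work: kg·m²/s²

Answer: kg·m²/s²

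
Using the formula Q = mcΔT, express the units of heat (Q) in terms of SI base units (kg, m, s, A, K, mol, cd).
Units of each symbol in Q = mcΔT:
  m (mass): kg
  c (specific heat capacity, in J/(kg·K)): m²/(s²·K)
  ΔT (temperature change): K

Multiplying the contributions: [kg] · [m²/(s²·K)] · [K]
Adding exponents of each base unit: kg: 1, m: 2, s: -2
SI base units of heat: kg·m²/s²

Answer: kg·m²/s²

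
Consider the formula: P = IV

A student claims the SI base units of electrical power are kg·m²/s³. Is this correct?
Units of each symbol in P = IV:
  I (current): A
  V (voltage, in volts): kg·m²/(s³·A)

Multiplying the contributions: [A] · [kg·m²/(s³·A)]
Adding exponents of each base unit: kg: 1, m: 2, s: -3
SI base units of electrical power: kg·m²/s³

The claimed units kg·m²/s³ match the derived units, so the claim is correct.

Answer: Yes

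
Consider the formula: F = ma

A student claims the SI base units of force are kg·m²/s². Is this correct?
Units of each symbol in F = ma:
  m (mass): kg
  a (acceleration): m/s²

Multiplying the contributions: [kg] · [m/s²]
Adding exponents of each base unit: kg: 1, m: 1, s: -2
SI base units of force: kg·m/s²

The claimed units kg·m²/s² (exponents kg: 1, m: 2, s: -2) do not match the derived units kg·m/s² (exponents kg: 1, m: 1, s: -2), so the claim is incorrect.

Answer: No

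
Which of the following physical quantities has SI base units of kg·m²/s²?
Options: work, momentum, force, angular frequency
Checking the SI base units of each option:
  work (W = Fd): kg·m²/s²  ✓ matches
  momentum (p = mv): kg·m/s  ✗
  force (F = ma): kg·m/s²  ✗
  angular frequency (ω = 2πf): 1/s  ✗

Only work has units kg·m²/s².

Answer: work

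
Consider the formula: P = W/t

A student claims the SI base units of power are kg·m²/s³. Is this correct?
Units of each symbol in P = W/t:
  W (work): kg·m²/s²
  t (time): s  → in the denominator, contributes 1/s

Multiplying the contributions: [kg·m²/s²] · [1/s]
Adding exponents of each base unit: kg: 1, m: 2, s: -3
SI base units of power: kg·m²/s³

The claimed units kg·m²/s³ match the derived units, so the claim is correct.

Answer: Yes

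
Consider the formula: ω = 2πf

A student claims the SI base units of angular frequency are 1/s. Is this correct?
Units of each symbol in ω = 2πf:
  f (frequency): 1/s
  The factor 2π is dimensionless.

Multiplying the contributions: [1/s]
Adding exponents of each base unit: s: -1
SI base units of angular frequency: 1/s

The claimed units 1/s match the derived units, so the claim is correct.

Answer: Yes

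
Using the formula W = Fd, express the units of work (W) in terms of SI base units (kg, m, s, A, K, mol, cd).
Units of each symbol in W = Fd:
  F (force): kg·m/s²
  d (displacement): m

Multiplying the contributions: [kg·m/s²] · [m]
Adding exponents of each base unit: kg: 1, m: 2, s: -2
SI base units of work: kg·m²/s²

Answer: kg·m²/s²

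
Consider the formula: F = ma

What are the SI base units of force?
Units of each symbol in F = ma:
  m (mass): kg
  a (acceleration): m/s²

Multiplying the contributions: [kg] · [m/s²]
Adding exponents of each base unit: kg: 1, m: 1, s: -2
SI base units of force: kg·m/s²

Answer: kg·m/s²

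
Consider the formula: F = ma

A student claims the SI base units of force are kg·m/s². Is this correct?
Units of each symbol in F = ma:
  m (mass): kg
  a (acceleration): m/s²

Multiplying the contributions: [kg] · [m/s²]
Adding exponents of each base unit: kg: 1, m: 1, s: -2
SI base units of force: kg·m/s²

The claimed units kg·m/s² match the derived units, so the claim is correct.

Answer: Yes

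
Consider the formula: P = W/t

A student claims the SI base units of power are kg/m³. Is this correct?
Units of each symbol in P = W/t:
  W (work): kg·m²/s²
  t (time): s  → in the denominator, contributes 1/s

Multiplying the contributions: [kg·m²/s²] · [1/s]
Adding exponents of each base unit: kg: 1, m: 2, s: -3
SI base units of power: kg·m²/s³

The claimed units kg/m³ (exponents kg: 1, m: -3) do not match the derived units kg·m²/s³ (exponents kg: 1, m: 2, s: -3), so the claim is incorrect.

Answer: No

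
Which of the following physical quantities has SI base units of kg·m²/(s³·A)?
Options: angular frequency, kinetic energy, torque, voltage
Checking the SI base units of each option:
  angular frequency (ω = 2πf): 1/s  ✗
  kinetic energy (E = ½mv²): kg·m²/s²  ✗
  torque (τ = Fr): kg·m²/s²  ✗
  voltage (V = IR): kg·m²/(s³·A)  ✓ matches

Only voltage has units kg·m²/(s³·A).

Answer: voltage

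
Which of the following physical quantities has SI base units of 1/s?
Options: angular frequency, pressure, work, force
Checking the SI base units of each option:
  angular frequency (ω = 2πf): 1/s  ✓ matches
  pressure (P = F/A): kg/(m·s²)  ✗
  work (W = Fd): kg·m²/s²  ✗
  force (F = ma): kg·m/s²  ✗

Only angular frequency has units 1/s.

Answer: angular frequency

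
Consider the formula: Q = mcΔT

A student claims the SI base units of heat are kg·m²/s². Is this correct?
Units of each symbol in Q = mcΔT:
  m (mass): kg
  c (specific heat capacity, in J/(kg·K)): m²/(s²·K)
  ΔT (temperature change): K

Multiplying the contributions: [kg] · [m²/(s²·K)] · [K]
Adding exponents of each base unit: kg: 1, m: 2, s: -2
SI base units of heat: kg·m²/s²

The claimed units kg·m²/s² match the derived units, so the claim is correct.

Answer: Yes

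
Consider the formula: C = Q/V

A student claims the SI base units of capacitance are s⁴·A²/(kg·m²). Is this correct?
Units of each symbol in C = Q/V:
  Q (charge, in coulombs): s·A
  V (voltage, in volts): kg·m²/(s³·A)  → in the denominator, contributes s³·A/(kg·m²)

Multiplying the contributions: [s·A] · [s³·A/(kg·m²)]
Adding exponents of each base unit: kg: -1, m: -2, s: 4, A: 2
SI base units of capacitance: s⁴·A²/(kg·m²)

The claimed units s⁴·A²/(kg·m²) match the derived units, so the claim is correct.

Answer: Yes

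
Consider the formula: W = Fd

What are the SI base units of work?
Units of each symbol in W = Fd:
  F (force): kg·m/s²
  d (displacement): m

Multiplying the contributions: [kg·m/s²] · [m]
Adding exponents of each base unit: kg: 1, m: 2, s: -2
SI base units of work: kg·m²/s²

Answer: kg·m²/s²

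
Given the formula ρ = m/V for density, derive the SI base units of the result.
Units of each symbol in ρ = m/V:
  m (mass): kg
  V (volume): m³  → in the denominator, contributes 1/m³

Multiplying the contributions: [kg] · [1/m³]
Adding exponents of each base unit: kg: 1, m: -3
SI base units of density: kg/m³

Answer: kg/m³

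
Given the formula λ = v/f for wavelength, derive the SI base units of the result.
Units of each symbol in λ = v/f:
  v (wave speed): m/s
  f (frequency): 1/s  → in the denominator, contributes s

Multiplying the contributions: [m/s] · [s]
Adding exponents of each base unit: m: 1
SI base units of wavelength: m

Answer: m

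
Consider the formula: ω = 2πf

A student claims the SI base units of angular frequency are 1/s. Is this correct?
Units of each symbol in ω = 2πf:
  f (frequency): 1/s
  The factor 2π is dimensionless.

Multiplying the contributions: [1/s]
Adding exponents of each base unit: s: -1
SI base units of angular frequency: 1/s

The claimed units 1/s match the derived units, so the claim is correct.

Answer: Yes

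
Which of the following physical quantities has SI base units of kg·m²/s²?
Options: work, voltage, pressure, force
Checking the SI base units of each option:
  work (W = Fd): kg·m²/s²  ✓ matches
  voltage (V = IR): kg·m²/(s³·A)  ✗
  pressure (P = F/A): kg/(m·s²)  ✗
  force (F = ma): kg·m/s²  ✗

Only work has units kg·m²/s².

Answer: work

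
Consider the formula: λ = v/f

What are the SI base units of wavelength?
Units of each symbol in λ = v/f:
  v (wave speed): m/s
  f (frequency): 1/s  → in the denominator, contributes s

Multiplying the contributions: [m/s] · [s]
Adding exponents of each base unit: m: 1
SI base units of wavelength: m

Answer: m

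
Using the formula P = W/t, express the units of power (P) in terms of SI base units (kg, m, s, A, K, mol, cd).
Units of each symbol in P = W/t:
  W (work): kg·m²/s²
  t (time): s  → in the denominator, contributes 1/s

Multiplying the contributions: [kg·m²/s²] · [1/s]
Adding exponents of each base unit: kg: 1, m: 2, s: -3
SI base units of power: kg·m²/s³

Answer: kg·m²/s³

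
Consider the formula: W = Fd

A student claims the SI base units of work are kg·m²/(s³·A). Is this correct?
Units of each symbol in W = Fd:
  F (force): kg·m/s²
  d (displacement): m

Multiplying the contributions: [kg·m/s²] · [m]
Adding exponents of each base unit: kg: 1, m: 2, s: -2
SI base units of work: kg·m²/s²

The claimed units kg·m²/(s³·A) (exponents kg: 1, m: 2, s: -3, A: -1) do not match the derived units kg·m²/s² (exponents kg: 1, m: 2, s: -2), so the claim is incorrect.

Answer: No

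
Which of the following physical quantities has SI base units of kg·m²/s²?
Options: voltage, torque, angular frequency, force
Checking the SI base units of each option:
  voltage (V = IR): kg·m²/(s³·A)  ✗
  torque (τ = Fr): kg·m²/s²  ✓ matches
  angular frequency (ω = 2πf): 1/s  ✗
  force (F = ma): kg·m/s²  ✗

Only torque has units kg·m²/s².

Answer: torque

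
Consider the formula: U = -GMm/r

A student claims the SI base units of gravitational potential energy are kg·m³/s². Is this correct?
Units of each symbol in U = -GMm/r:
  G (gravitational constant): m³/(kg·s²)
  M (mass): kg
  m (mass): kg
  r (distance): m  → in the denominator, contributes 1/m
  The minus sign does not affect the units.

Multiplying the contributions: [m³/(kg·s²)] · [kg] · [kg] · [1/m]
Adding exponents of each base unit: kg: 1, m: 2, s: -2
SI base units of gravitational potential energy: kg·m²/s²

The claimed units kg·m³/s² (exponents kg: 1, m: 3, s: -2) do not match the derived units kg·m²/s² (exponents kg: 1, m: 2, s: -2), so the claim is incorrect.

Answer: No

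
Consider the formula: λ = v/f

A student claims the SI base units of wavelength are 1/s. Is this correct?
Units of each symbol in λ = v/f:
  v (wave speed): m/s
  f (frequency): 1/s  → in the denominator, contributes s

Multiplying the contributions: [m/s] · [s]
Adding exponents of each base unit: m: 1
SI base units of wavelength: m

The claimed units 1/s (exponents s: -1) do not match the derived units m (exponents m: 1), so the claim is incorrect.

Answer: No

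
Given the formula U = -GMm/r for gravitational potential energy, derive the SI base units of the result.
Units of each symbol in U = -GMm/r:
  G (gravitational constant): m³/(kg·s²)
  M (mass): kg
  m (mass): kg
  r (distance): m  → in the denominator, contributes 1/m
  The minus sign does not affect the units.

Multiplying the contributions: [m³/(kg·s²)] · [kg] · [kg] · [1/m]
Adding exponents of each base unit: kg: 1, m: 2, s: -2
SI base units of gravitational potential energy: kg·m²/s²

Answer: kg·m²/s²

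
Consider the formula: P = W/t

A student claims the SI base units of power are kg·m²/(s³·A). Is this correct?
Units of each symbol in P = W/t:
  W (work): kg·m²/s²
  t (time): s  → in the denominator, contributes 1/s

Multiplying the contributions: [kg·m²/s²] · [1/s]
Adding exponents of each base unit: kg: 1, m: 2, s: -3
SI base units of power: kg·m²/s³

The claimed units kg·m²/(s³·A) (exponents kg: 1, m: 2, s: -3, A: -1) do not match the derived units kg·m²/s³ (exponents kg: 1, m: 2, s: -3), so the claim is incorrect.

Answer: No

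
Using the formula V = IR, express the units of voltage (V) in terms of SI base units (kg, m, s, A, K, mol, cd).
Units of each symbol in V = IR:
  I (current): A
  R (resistance, in ohms): kg·m²/(s³·A²)

Multiplying the contributions: [A] · [kg·m²/(s³·A²)]
Adding exponents of each base unit: kg: 1, m: 2, s: -3, A: -1
SI base units of voltage: kg·m²/(s³·A)

Answer: kg·m²/(s³·A)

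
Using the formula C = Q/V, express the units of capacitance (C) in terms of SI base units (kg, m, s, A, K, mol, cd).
Units of each symbol in C = Q/V:
  Q (charge, in coulombs): s·A
  V (voltage, in volts): kg·m²/(s³·A)  → in the denominator, contributes s³·A/(kg·m²)

Multiplying the contributions: [s·A] · [s³·A/(kg·m²)]
Adding exponents of each base unit: kg: -1, m: -2, s: 4, A: 2
SI base units of capacitance: s⁴·A²/(kg·m²)

Answer: s⁴·A²/(kg·m²)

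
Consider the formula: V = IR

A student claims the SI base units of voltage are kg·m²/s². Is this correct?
Units of each symbol in V = IR:
  I (current): A
  R (resistance, in ohms): kg·m²/(s³·A²)

Multiplying the contributions: [A] · [kg·m²/(s³·A²)]
Adding exponents of each base unit: kg: 1, m: 2, s: -3, A: -1
SI base units of voltage: kg·m²/(s³·A)

The claimed units kg·m²/s² (exponents kg: 1, m: 2, s: -2) do not match the derived units kg·m²/(s³·A) (exponents kg: 1, m: 2, s: -3, A: -1), so the claim is incorrect.

Answer: No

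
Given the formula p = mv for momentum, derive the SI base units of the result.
Units of each symbol in p = mv:
  m (mass): kg
  v (velocity): m/s

Multiplying the contributions: [kg] · [m/s]
Adding exponents of each base unit: kg: 1, m: 1, s: -1
SI base units of momentum: kg·m/s

Answer: kg·m/s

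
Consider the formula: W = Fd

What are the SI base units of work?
Units of each symbol in W = Fd:
  F (force): kg·m/s²
  d (displacement): m

Multiplying the contributions: [kg·m/s²] · [m]
Adding exponents of each base unit: kg: 1, m: 2, s: -2
SI base units of work: kg·m²/s²

Answer: kg·m²/s²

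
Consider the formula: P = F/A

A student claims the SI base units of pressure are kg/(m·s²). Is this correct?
Units of each symbol in P = F/A:
  F (force): kg·m/s²
  A (area): m²  → in the denominator, contributes 1/m²

Multiplying the contributions: [kg·m/s²] · [1/m²]
Adding exponents of each base unit: kg: 1, m: -1, s: -2
SI base units of pressure: kg/(m·s²)

The claimed units kg/(m·s²) match the derived units, so the claim is correct.

Answer: Yes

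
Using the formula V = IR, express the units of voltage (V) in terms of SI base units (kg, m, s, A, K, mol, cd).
Units of each symbol in V = IR:
  I (current): A
  R (resistance, in ohms): kg·m²/(s³·A²)

Multiplying the contributions: [A] · [kg·m²/(s³·A²)]
Adding exponents of each base unit: kg: 1, m: 2, s: -3, A: -1
SI base units of voltage: kg·m²/(s³·A)

Answer: kg·m²/(s³·A)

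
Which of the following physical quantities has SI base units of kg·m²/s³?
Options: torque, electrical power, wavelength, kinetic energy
Checking the SI base units of each option:
  torque (τ = Fr): kg·m²/s²  ✗
  electrical power (P = IV): kg·m²/s³  ✓ matches
  wavelength (λ = v/f): m  ✗
  kinetic energy (E = ½mv²): kg·m²/s²  ✗

Only electrical power has units kg·m²/s³.

Answer: electrical power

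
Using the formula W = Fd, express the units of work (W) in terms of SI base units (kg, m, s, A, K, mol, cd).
Units of each symbol in W = Fd:
  F (force): kg·m/s²
  d (displacement): m

Multiplying the contributions: [kg·m/s²] · [m]
Adding exponents of each base unit: kg: 1, m: 2, s: -2
SI base units of work: kg·m²/s²

Answer: kg·m²/s²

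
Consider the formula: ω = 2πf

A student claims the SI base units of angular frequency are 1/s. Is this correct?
Units of each symbol in ω = 2πf:
  f (frequency): 1/s
  The factor 2π is dimensionless.

Multiplying the contributions: [1/s]
Adding exponents of each base unit: s: -1
SI base units of angular frequency: 1/s

The claimed units 1/s match the derived units, so the claim is correct.

Answer: Yes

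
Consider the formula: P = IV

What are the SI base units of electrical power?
Units of each symbol in P = IV:
  I (current): A
  V (voltage, in volts): kg·m²/(s³·A)

Multiplying the contributions: [A] · [kg·m²/(s³·A)]
Adding exponents of each base unit: kg: 1, m: 2, s: -3
SI base units of electrical power: kg·m²/s³

Answer: kg·m²/s³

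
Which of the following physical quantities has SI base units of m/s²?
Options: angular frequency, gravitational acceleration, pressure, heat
Checking the SI base units of each option:
  angular frequency (ω = 2πf): 1/s  ✗
  gravitational acceleration (g = GM/r²): m/s²  ✓ matches
  pressure (P = F/A): kg/(m·s²)  ✗
  heat (Q = mcΔT): kg·m²/s²  ✗

Only gravitational acceleration has units m/s².

Answer: gravitational acceleration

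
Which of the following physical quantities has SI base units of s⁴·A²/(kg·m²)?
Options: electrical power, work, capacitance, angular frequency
Checking the SI base units of each option:
  electrical power (P = IV): kg·m²/s³  ✗
  work (W = Fd): kg·m²/s²  ✗
  capacitance (C = Q/V): s⁴·A²/(kg·m²)  ✓ matches
  angular frequency (ω = 2πf): 1/s  ✗

Only capacitance has units s⁴·A²/(kg·m²).

Answer: capacitance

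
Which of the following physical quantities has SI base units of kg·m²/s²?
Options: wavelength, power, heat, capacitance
Checking the SI base units of each option:
  wavelength (λ = v/f): m  ✗
  power (P = W/t): kg·m²/s³  ✗
  heat (Q = mcΔT): kg·m²/s²  ✓ matches
  capacitance (C = Q/V): s⁴·A²/(kg·m²)  ✗

Only heat has units kg·m²/s².

Answer: heat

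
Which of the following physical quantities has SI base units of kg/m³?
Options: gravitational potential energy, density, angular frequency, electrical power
Checking the SI base units of each option:
  gravitational potential energy (U = -GMm/r): kg·m²/s²  ✗
  density (ρ = m/V): kg/m³  ✓ matches
  angular frequency (ω = 2πf): 1/s  ✗
  electrical power (P = IV): kg·m²/s³  ✗

Only density has units kg/m³.

Answer: density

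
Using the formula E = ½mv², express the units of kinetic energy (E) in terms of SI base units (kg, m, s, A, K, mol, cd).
Units of each symbol in E = ½mv²:
  m (mass): kg
  v (speed): m/s  → to the power 2, contributes m²/s²
  The factor ½ is dimensionless.

Multiplying the contributions: [kg] · [m²/s²]
Adding exponents of each base unit: kg: 1, m: 2, s: -2
SI base units of kinetic energy: kg·m²/s²

Answer: kg·m²/s²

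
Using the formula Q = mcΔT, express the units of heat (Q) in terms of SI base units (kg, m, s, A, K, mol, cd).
Units of each symbol in Q = mcΔT:
  m (mass): kg
  c (specific heat capacity, in J/(kg·K)): m²/(s²·K)
  ΔT (temperature change): K

Multiplying the contributions: [kg] · [m²/(s²·K)] · [K]
Adding exponents of each base unit: kg: 1, m: 2, s: -2
SI base units of heat: kg·m²/s²

Answer: kg·m²/s²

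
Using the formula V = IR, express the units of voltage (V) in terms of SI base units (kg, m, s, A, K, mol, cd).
Units of each symbol in V = IR:
  I (current): A
  R (resistance, in ohms): kg·m²/(s³·A²)

Multiplying the contributions: [A] · [kg·m²/(s³·A²)]
Adding exponents of each base unit: kg: 1, m: 2, s: -3, A: -1
SI base units of voltage: kg·m²/(s³·A)

Answer: kg·m²/(s³·A)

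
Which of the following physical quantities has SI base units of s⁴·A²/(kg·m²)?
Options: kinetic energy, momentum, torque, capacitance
Checking the SI base units of each option:
  kinetic energy (E = ½mv²): kg·m²/s²  ✗
  momentum (p = mv): kg·m/s  ✗
  torque (τ = Fr): kg·m²/s²  ✗
  capacitance (C = Q/V): s⁴·A²/(kg·m²)  ✓ matches

Only capacitance has units s⁴·A²/(kg·m²).

Answer: capacitance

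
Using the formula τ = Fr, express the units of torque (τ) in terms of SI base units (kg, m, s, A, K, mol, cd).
Units of each symbol in τ = Fr:
  F (force): kg·m/s²
  r (lever arm): m

Multiplying the contributions: [kg·m/s²] · [m]
Adding exponents of each base unit: kg: 1, m: 2, s: -2
SI base units of torque: kg·m²/s²

Answer: kg·m²/s²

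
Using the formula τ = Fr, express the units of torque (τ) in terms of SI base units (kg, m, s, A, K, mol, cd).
Units of each symbol in τ = Fr:
  F (force): kg·m/s²
  r (lever arm): m

Multiplying the contributions: [kg·m/s²] · [m]
Adding exponents of each base unit: kg: 1, m: 2, s: -2
SI base units of torque: kg·m²/s²

Answer: kg·m²/s²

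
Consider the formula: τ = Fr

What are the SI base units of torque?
Units of each symbol in τ = Fr:
  F (force): kg·m/s²
  r (lever arm): m

Multiplying the contributions: [kg·m/s²] · [m]
Adding exponents of each base unit: kg: 1, m: 2, s: -2
SI base units of torque: kg·m²/s²

Answer: kg·m²/s²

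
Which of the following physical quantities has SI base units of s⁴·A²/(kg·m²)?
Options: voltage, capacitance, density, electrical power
Checking the SI base units of each option:
  voltage (V = IR): kg·m²/(s³·A)  ✗
  capacitance (C = Q/V): s⁴·A²/(kg·m²)  ✓ matches
  density (ρ = m/V): kg/m³  ✗
  electrical power (P = IV): kg·m²/s³  ✗

Only capacitance has units s⁴·A²/(kg·m²).

Answer: capacitance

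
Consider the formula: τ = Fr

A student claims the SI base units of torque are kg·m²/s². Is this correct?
Units of each symbol in τ = Fr:
  F (force): kg·m/s²
  r (lever arm): m

Multiplying the contributions: [kg·m/s²] · [m]
Adding exponents of each base unit: kg: 1, m: 2, s: -2
SI base units of torque: kg·m²/s²

The claimed units kg·m²/s² match the derived units, so the claim is correct.

Answer: Yes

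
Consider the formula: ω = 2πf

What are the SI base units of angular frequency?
Units of each symbol in ω = 2πf:
  f (frequency): 1/s
  The factor 2π is dimensionless.

Multiplying the contributions: [1/s]
Adding exponents of each base unit: s: -1
SI base units of angular frequency: 1/s

Answer: 1/s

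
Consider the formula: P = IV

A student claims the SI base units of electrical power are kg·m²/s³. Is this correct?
Units of each symbol in P = IV:
  I (current): A
  V (voltage, in volts): kg·m²/(s³·A)

Multiplying the contributions: [A] · [kg·m²/(s³·A)]
Adding exponents of each base unit: kg: 1, m: 2, s: -3
SI base units of electrical power: kg·m²/s³

The claimed units kg·m²/s³ match the derived units, so the claim is correct.

Answer: Yes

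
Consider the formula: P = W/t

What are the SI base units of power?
Units of each symbol in P = W/t:
  W (work): kg·m²/s²
  t (time): s  → in the denominator, contributes 1/s

Multiplying the contributions: [kg·m²/s²] · [1/s]
Adding exponents of each base unit: kg: 1, m: 2, s: -3
SI base units of power: kg·m²/s³

Answer: kg·m²/s³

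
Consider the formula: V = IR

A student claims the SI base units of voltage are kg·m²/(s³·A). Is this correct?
Units of each symbol in V = IR:
  I (current): A
  R (resistance, in ohms): kg·m²/(s³·A²)

Multiplying the contributions: [A] · [kg·m²/(s³·A²)]
Adding exponents of each base unit: kg: 1, m: 2, s: -3, A: -1
SI base units of voltage: kg·m²/(s³·A)

The claimed units kg·m²/(s³·A) match the derived units, so the claim is correct.

Answer: Yes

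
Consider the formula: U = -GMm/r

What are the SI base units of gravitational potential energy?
Units of each symbol in U = -GMm/r:
  G (gravitational constant): m³/(kg·s²)
  M (mass): kg
  m (mass): kg
  r (distance): m  → in the denominator, contributes 1/m
  The minus sign does not affect the units.

Multiplying the contributions: [m³/(kg·s²)] · [kg] · [kg] · [1/m]
Adding exponents of each base unit: kg: 1, m: 2, s: -2
SI base units of gravitational potential energy: kg·m²/s²

Answer: kg·m²/s²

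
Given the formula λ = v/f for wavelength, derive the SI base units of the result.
Units of each symbol in λ = v/f:
  v (wave speed): m/s
  f (frequency): 1/s  → in the denominator, contributes s

Multiplying the contributions: [m/s] · [s]
Adding exponents of each base unit: m: 1
SI base units of wavelength: m

Answer: m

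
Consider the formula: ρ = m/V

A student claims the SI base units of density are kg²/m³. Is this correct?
Units of each symbol in ρ = m/V:
  m (mass): kg
  V (volume): m³  → in the denominator, contributes 1/m³

Multiplying the contributions: [kg] · [1/m³]
Adding exponents of each base unit: kg: 1, m: -3
SI base units of density: kg/m³

The claimed units kg²/m³ (exponents kg: 2, m: -3) do not match the derived units kg/m³ (exponents kg: 1, m: -3), so the claim is incorrect.

Answer: No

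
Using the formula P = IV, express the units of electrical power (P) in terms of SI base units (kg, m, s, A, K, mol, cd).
Units of each symbol in P = IV:
  I (current): A
  V (voltage, in volts): kg·m²/(s³·A)

Multiplying the contributions: [A] · [kg·m²/(s³·A)]
Adding exponents of each base unit: kg: 1, m: 2, s: -3
SI base units of electrical power: kg·m²/s³

Answer: kg·m²/s³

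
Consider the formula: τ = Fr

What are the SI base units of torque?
Units of each symbol in τ = Fr:
  F (force): kg·m/s²
  r (lever arm): m

Multiplying the contributions: [kg·m/s²] · [m]
Adding exponents of each base unit: kg: 1, m: 2, s: -2
SI base units of torque: kg·m²/s²

Answer: kg·m²/s²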